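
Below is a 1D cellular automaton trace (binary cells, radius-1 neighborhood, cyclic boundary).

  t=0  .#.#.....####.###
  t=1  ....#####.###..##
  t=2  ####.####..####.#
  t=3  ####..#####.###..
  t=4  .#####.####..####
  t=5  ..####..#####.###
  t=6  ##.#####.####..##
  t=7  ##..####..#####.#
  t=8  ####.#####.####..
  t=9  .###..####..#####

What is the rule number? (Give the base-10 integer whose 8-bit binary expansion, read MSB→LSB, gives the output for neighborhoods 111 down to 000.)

211

  nb ###: next=#  (t=0,i=10, bit7=1)
  nb ##.: next=#  (t=0,i=12, bit6=1)
  nb #.#: next=.  (t=0,i=0, bit5=0)
  nb #..: next=#  (t=0,i=4, bit4=1)
  nb .##: next=.  (t=0,i=9, bit3=0)
  nb .#.: next=.  (t=0,i=1, bit2=0)
  nb ..#: next=#  (t=0,i=8, bit1=1)
  nb ...: next=#  (t=0,i=5, bit0=1)
  bits 11010011 = 211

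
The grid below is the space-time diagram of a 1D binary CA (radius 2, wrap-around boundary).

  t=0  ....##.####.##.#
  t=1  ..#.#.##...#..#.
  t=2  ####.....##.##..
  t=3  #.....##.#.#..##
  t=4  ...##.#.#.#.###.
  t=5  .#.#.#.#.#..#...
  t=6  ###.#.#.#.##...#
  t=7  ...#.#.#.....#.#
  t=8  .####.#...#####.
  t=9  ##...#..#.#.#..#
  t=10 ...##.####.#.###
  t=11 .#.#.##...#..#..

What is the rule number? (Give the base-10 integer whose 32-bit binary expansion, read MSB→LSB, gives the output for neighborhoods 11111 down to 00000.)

  nb #####: next=#  (t=8,i=12, bit31=1)
  nb ####.: next=.  (t=0,i=9, bit30=0)
  nb ###.#: next=.  (t=0,i=10, bit29=0)
  nb ###..: next=.  (t=2,i=3, bit28=0)
  nb ##.##: next=#  (t=0,i=6, bit27=1)
  nb ##.#.: next=#  (t=0,i=14, bit26=1)
  nb ##..#: next=#  (t=2,i=14, bit25=1)
  nb ##...: next=.  (t=1,i=8, bit24=0)
  nb #.###: next=#  (t=0,i=7, bit23=1)
  nb #.##.: next=.  (t=0,i=12, bit22=0)
  nb #.#.#: next=.  (t=1,i=4, bit21=0)
  nb #.#..: next=.  (t=0,i=15, bit20=0)
  nb #..##: next=#  (t=2,i=15, bit19=1)
  nb #..#.: next=#  (t=1,i=13, bit18=1)
  nb #...#: next=#  (t=1,i=0, bit17=1)
  nb #....: next=.  (t=0,i=1, bit16=0)
  nb .####: next=.  (t=0,i=8, bit15=0)
  nb .###.: next=.  (t=3,i=15, bit14=0)
  nb .##.#: next=.  (t=0,i=5, bit13=0)
  nb .##..: next=.  (t=1,i=7, bit12=0)
  nb .#.##: next=.  (t=1,i=5, bit11=0)
  nb .#.#.: next=#  (t=1,i=3, bit10=1)
  nb .#..#: next=#  (t=1,i=12, bit9=1)
  nb .#...: next=.  (t=0,i=0, bit8=0)
  nb ..###: next=#  (t=2,i=0, bit7=1)
  nb ..##.: next=#  (t=0,i=4, bit6=1)
  nb ..#.#: next=#  (t=1,i=2, bit5=1)
  nb ..#..: next=.  (t=1,i=11, bit4=0)
  nb ...##: next=.  (t=0,i=3, bit3=0)
  nb ...#.: next=#  (t=1,i=1, bit2=1)
  nb ....#: next=#  (t=0,i=2, bit1=1)
  nb .....: next=#  (t=2,i=6, bit0=1)
  bits 10001110100011100000011011100111 = 2391672551

2391672551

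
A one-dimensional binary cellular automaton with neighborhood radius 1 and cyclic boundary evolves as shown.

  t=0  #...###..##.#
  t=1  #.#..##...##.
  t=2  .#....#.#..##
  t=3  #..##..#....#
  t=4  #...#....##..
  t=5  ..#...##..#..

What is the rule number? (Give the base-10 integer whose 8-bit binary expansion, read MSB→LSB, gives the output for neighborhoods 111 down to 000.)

  nb ###: next=#  (t=0,i=5, bit7=1)
  nb ##.: next=#  (t=0,i=0, bit6=1)
  nb #.#: next=#  (t=0,i=11, bit5=1)
  nb #..: next=.  (t=0,i=1, bit4=0)
  nb .##: next=.  (t=0,i=4, bit3=0)
  nb .#.: next=.  (t=1,i=0, bit2=0)
  nb ..#: next=.  (t=0,i=3, bit1=0)
  nb ...: next=#  (t=0,i=2, bit0=1)
  bits 11100001 = 225

225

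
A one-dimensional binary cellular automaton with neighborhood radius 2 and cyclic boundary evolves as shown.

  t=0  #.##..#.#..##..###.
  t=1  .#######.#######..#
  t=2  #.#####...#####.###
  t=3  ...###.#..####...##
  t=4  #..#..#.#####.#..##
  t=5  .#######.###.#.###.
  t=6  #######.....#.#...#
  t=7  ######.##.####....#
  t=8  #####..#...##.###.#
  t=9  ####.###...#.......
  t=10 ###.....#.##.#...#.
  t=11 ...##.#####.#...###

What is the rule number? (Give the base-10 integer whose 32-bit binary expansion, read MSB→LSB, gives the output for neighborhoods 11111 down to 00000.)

3343752950

  [31] ##### => #  t=1,i=3
  [30] ####. => #  t=1,i=6
  [29] ###.# => .  t=0,i=17
  [28] ###.. => .  t=1,i=15
  [27] ##.## => .  t=1,i=8
  [26] ##.#. => #  t=0,i=18
  [25] ##..# => #  t=0,i=4
  [24] ##... => #  t=2,i=7
  [23] #.### => .  t=1,i=1
  [22] #.##. => #  t=0,i=2
  [21] #.#.# => .  t=0,i=0
  [20] #.#.. => .  t=0,i=8
  [19] #..## => #  t=0,i=10
  [18] #..#. => #  t=0,i=5
  [17] #...# => .  t=2,i=8
  [16] #.... => #  t=6,i=8
  [15] .#### => #  t=1,i=2
  [14] .###. => .  t=0,i=16
  [13] .##.# => .  t=7,i=8
  [12] .##.. => #  t=0,i=3
  [11] .#.## => #  t=0,i=1
  [10] .#.#. => #  t=0,i=7
  [9] .#..# => #  t=0,i=9
  [8] .#... => .  t=6,i=15
  [7] ..### => #  t=0,i=15
  [6] ..##. => #  t=0,i=11
  [5] ..#.# => #  t=0,i=6
  [4] ..#.. => #  t=4,i=3
  [3] ...## => .  t=2,i=9
  [2] ...#. => #  t=6,i=11
  [1] ....# => #  t=6,i=10
  [0] ..... => .  t=6,i=9
  bits 11000111010011011001111011110110 = 3343752950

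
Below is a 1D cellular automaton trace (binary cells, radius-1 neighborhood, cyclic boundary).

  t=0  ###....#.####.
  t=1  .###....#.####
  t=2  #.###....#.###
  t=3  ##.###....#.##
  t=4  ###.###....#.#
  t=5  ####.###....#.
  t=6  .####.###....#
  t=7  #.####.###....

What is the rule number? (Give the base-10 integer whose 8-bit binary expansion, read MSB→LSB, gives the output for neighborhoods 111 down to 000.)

240

  ### -> #   bit 7 = 1  t=0,i=1
  ##. -> #   bit 6 = 1  t=0,i=2
  #.# -> #   bit 5 = 1  t=0,i=8
  #.. -> #   bit 4 = 1  t=0,i=3
  .## -> .   bit 3 = 0  t=0,i=0
  .#. -> .   bit 2 = 0  t=0,i=7
  ..# -> .   bit 1 = 0  t=0,i=6
  ... -> .   bit 0 = 0  t=0,i=4
  bits 11110000 = 240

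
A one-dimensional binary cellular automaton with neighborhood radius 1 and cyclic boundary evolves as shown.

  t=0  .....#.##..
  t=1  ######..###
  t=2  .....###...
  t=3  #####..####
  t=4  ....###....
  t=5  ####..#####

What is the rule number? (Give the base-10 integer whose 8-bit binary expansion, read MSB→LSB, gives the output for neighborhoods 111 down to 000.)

  nb ###: next=.  (t=1,i=0, bit7=0)
  nb ##.: next=#  (t=0,i=8, bit6=1)
  nb #.#: next=.  (t=0,i=6, bit5=0)
  nb #..: next=#  (t=0,i=9, bit4=1)
  nb .##: next=.  (t=0,i=7, bit3=0)
  nb .#.: next=#  (t=0,i=5, bit2=1)
  nb ..#: next=#  (t=0,i=4, bit1=1)
  nb ...: next=#  (t=0,i=0, bit0=1)
  bits 01010111 = 87

87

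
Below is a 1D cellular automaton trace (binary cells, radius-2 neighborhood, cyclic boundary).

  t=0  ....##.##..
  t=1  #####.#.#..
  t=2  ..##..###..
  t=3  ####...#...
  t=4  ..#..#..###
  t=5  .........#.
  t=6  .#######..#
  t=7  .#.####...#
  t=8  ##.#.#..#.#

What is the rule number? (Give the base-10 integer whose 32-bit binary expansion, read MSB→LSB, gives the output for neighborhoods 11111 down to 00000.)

3367130475

  [31] ##### => #  t=1,i=2
  [30] ####. => #  t=1,i=3
  [29] ###.# => .  t=1,i=4
  [28] ###.. => .  t=2,i=8
  [27] ##.## => #  t=0,i=6
  [26] ##.#. => .  t=1,i=5
  [25] ##..# => .  t=2,i=4
  [24] ##... => .  t=0,i=9
  [23] #.### => #  t=6,i=1
  [22] #.##. => .  t=0,i=7
  [21] #.#.# => #  t=1,i=6
  [20] #.#.. => #  t=1,i=8
  [19] #..## => .  t=1,i=10
  [18] #..#. => .  t=4,i=1
  [17] #...# => #  t=3,i=5
  [16] #.... => .  t=0,i=10
  [15] .#### => .  t=1,i=1
  [14] .###. => #  t=2,i=7
  [13] .##.# => .  t=0,i=5
  [12] .##.. => #  t=0,i=8
  [11] .#.## => .  t=6,i=0
  [10] .#.#. => #  t=1,i=7
  [9] .#..# => .  t=1,i=9
  [8] .#... => #  t=3,i=8
  [7] ..### => .  t=1,i=0
  [6] ..##. => #  t=0,i=4
  [5] ..#.# => #  t=6,i=10
  [4] ..#.. => .  t=3,i=7
  [3] ...## => #  t=0,i=3
  [2] ...#. => .  t=3,i=6
  [1] ....# => #  t=0,i=2
  [0] ..... => #  t=0,i=0
  bits 11001000101100100101010101101011 = 3367130475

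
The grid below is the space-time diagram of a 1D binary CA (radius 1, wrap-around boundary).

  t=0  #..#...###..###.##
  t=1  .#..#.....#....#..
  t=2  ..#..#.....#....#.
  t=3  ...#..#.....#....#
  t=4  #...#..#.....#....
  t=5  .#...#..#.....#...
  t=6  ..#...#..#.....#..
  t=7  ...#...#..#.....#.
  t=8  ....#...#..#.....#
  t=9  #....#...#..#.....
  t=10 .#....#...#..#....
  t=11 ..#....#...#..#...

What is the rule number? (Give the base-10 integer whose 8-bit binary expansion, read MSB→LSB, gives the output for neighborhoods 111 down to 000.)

48

  [7] ### => .  t=0,i=8
  [6] ##. => .  t=0,i=0
  [5] #.# => #  t=0,i=15
  [4] #.. => #  t=0,i=1
  [3] .## => .  t=0,i=7
  [2] .#. => .  t=0,i=3
  [1] ..# => .  t=0,i=2
  [0] ... => .  t=0,i=5
  bits 00110000 = 48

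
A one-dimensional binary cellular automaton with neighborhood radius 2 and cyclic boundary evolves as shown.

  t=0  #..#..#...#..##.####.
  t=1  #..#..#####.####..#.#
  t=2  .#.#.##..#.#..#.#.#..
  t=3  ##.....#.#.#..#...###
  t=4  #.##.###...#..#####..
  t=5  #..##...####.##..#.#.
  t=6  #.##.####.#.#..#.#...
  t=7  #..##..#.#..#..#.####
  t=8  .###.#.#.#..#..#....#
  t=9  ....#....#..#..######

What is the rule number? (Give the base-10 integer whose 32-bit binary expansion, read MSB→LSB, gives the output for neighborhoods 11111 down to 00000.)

1327178238

  ##### -> .   bit 31 = 0  t=1,i=8
  ####. -> #   bit 30 = 1  t=0,i=18
  ###.# -> .   bit 29 = 0  t=0,i=19
  ###.. -> .   bit 28 = 0  t=1,i=15
  ##.## -> #   bit 27 = 1  t=0,i=15
  ##.#. -> #   bit 26 = 1  t=0,i=20
  ##..# -> #   bit 25 = 1  t=1,i=1
  ##... -> #   bit 24 = 1  t=3,i=2
  #.### -> .   bit 23 = 0  t=0,i=16
  #.##. -> .   bit 22 = 0  t=1,i=20
  #.#.# -> .   bit 21 = 0  t=2,i=3
  #.#.. -> #   bit 20 = 1  t=0,i=0
  #..## -> #   bit 19 = 1  t=0,i=12
  #..#. -> .   bit 18 = 0  t=0,i=2
  #...# -> #   bit 17 = 1  t=0,i=8
  #.... -> #   bit 16 = 1  t=3,i=3
  .#### -> .   bit 15 = 0  t=0,i=17
  .###. -> .   bit 14 = 0  t=4,i=6
  .##.# -> #   bit 13 = 1  t=0,i=14
  .##.. -> .   bit 12 = 0  t=1,i=0
  .#.## -> .   bit 11 = 0  t=1,i=19
  .#.#. -> .   bit 10 = 0  t=2,i=2
  .#..# -> .   bit 9 = 0  t=0,i=1
  .#... -> #   bit 8 = 1  t=0,i=7
  ..### -> #   bit 7 = 1  t=1,i=6
  ..##. -> #   bit 6 = 1  t=0,i=13
  ..#.# -> #   bit 5 = 1  t=1,i=18
  ..#.. -> #   bit 4 = 1  t=0,i=3
  ...## -> #   bit 3 = 1  t=3,i=17
  ...#. -> #   bit 2 = 1  t=0,i=9
  ....# -> #   bit 1 = 1  t=3,i=5
  ..... -> .   bit 0 = 0  t=3,i=4
  bits 01001111000110110010000111111110 = 1327178238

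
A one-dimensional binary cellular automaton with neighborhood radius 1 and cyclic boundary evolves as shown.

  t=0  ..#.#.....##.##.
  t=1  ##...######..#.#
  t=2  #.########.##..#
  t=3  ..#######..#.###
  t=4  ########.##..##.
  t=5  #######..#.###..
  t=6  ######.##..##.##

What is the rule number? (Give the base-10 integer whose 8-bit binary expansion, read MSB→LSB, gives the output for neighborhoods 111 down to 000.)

  [7] ### => #  t=1,i=0
  [6] ##. => .  t=0,i=11
  [5] #.# => .  t=0,i=3
  [4] #.. => #  t=0,i=5
  [3] .## => #  t=0,i=10
  [2] .#. => .  t=0,i=2
  [1] ..# => #  t=0,i=1
  [0] ... => #  t=0,i=0
  bits 10011011 = 155

155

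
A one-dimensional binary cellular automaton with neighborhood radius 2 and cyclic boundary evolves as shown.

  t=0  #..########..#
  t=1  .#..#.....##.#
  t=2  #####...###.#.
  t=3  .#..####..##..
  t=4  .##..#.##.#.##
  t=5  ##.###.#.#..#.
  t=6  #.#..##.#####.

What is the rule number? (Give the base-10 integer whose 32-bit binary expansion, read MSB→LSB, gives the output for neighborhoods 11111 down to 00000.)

1062635130

  ##### -> .   bit 31 = 0  t=0,i=5
  ####. -> .   bit 30 = 0  t=0,i=9
  ###.# -> #   bit 29 = 1  t=2,i=10
  ###.. -> #   bit 28 = 1  t=0,i=10
  ##.## -> #   bit 27 = 1  t=4,i=0
  ##.#. -> #   bit 26 = 1  t=1,i=12
  ##..# -> #   bit 25 = 1  t=0,i=1
  ##... -> #   bit 24 = 1  t=2,i=5
  #.### -> .   bit 23 = 0  t=2,i=0
  #.##. -> #   bit 22 = 1  t=4,i=1
  #.#.# -> .   bit 21 = 0  t=1,i=13
  #.#.. -> #   bit 20 = 1  t=1,i=1
  #..## -> .   bit 19 = 0  t=0,i=2
  #..#. -> #   bit 18 = 1  t=1,i=3
  #...# -> #   bit 17 = 1  t=2,i=6
  #.... -> .   bit 16 = 0  t=1,i=6
  .#### -> #   bit 15 = 1  t=0,i=4
  .###. -> .   bit 14 = 0  t=2,i=9
  .##.# -> .   bit 13 = 0  t=1,i=11
  .##.. -> .   bit 12 = 0  t=0,i=0
  .#.## -> .   bit 11 = 0  t=2,i=13
  .#.#. -> #   bit 10 = 1  t=1,i=0
  .#..# -> #   bit 9 = 1  t=1,i=2
  .#... -> .   bit 8 = 0  t=1,i=5
  ..### -> .   bit 7 = 0  t=0,i=3
  ..##. -> #   bit 6 = 1  t=0,i=13
  ..#.# -> #   bit 5 = 1  t=4,i=5
  ..#.. -> #   bit 4 = 1  t=1,i=4
  ...## -> #   bit 3 = 1  t=1,i=9
  ...#. -> .   bit 2 = 0  t=3,i=0
  ....# -> #   bit 1 = 1  t=1,i=8
  ..... -> .   bit 0 = 0  t=1,i=7
  bits 00111111010101101000011001111010 = 1062635130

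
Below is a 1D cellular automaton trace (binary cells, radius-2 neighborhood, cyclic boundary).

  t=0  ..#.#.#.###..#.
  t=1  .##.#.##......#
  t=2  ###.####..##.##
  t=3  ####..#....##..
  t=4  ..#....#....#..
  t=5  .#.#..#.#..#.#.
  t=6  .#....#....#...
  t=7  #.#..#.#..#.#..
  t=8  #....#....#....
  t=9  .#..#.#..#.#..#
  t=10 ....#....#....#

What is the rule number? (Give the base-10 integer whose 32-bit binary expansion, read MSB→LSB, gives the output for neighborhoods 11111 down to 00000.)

3898620197

  ##### -> #   bit 31 = 1  t=2,i=0
  ####. -> #   bit 30 = 1  t=2,i=1
  ###.# -> #   bit 29 = 1  t=2,i=2
  ###.. -> .   bit 28 = 0  t=0,i=10
  ##.## -> #   bit 27 = 1  t=2,i=3
  ##.#. -> .   bit 26 = 0  t=1,i=3
  ##..# -> .   bit 25 = 0  t=0,i=11
  ##... -> .   bit 24 = 0  t=1,i=8
  #.### -> .   bit 23 = 0  t=0,i=8
  #.##. -> #   bit 22 = 1  t=1,i=1
  #.#.# -> #   bit 21 = 1  t=0,i=4
  #.#.. -> .   bit 20 = 0  t=5,i=3
  #..## -> .   bit 19 = 0  t=2,i=9
  #..#. -> .   bit 18 = 0  t=0,i=12
  #...# -> .   bit 17 = 0  t=0,i=0
  #.... -> .   bit 16 = 0  t=1,i=9
  .#### -> .   bit 15 = 0  t=2,i=5
  .###. -> .   bit 14 = 0  t=0,i=9
  .##.# -> #   bit 13 = 1  t=1,i=2
  .##.. -> #   bit 12 = 1  t=1,i=7
  .#.## -> #   bit 11 = 1  t=0,i=7
  .#.#. -> .   bit 10 = 0  t=0,i=3
  .#..# -> .   bit 9 = 0  t=5,i=4
  .#... -> #   bit 8 = 1  t=0,i=14
  ..### -> .   bit 7 = 0  t=3,i=0
  ..##. -> .   bit 6 = 0  t=2,i=10
  ..#.# -> #   bit 5 = 1  t=0,i=2
  ..#.. -> .   bit 4 = 0  t=0,i=13
  ...## -> .   bit 3 = 0  t=3,i=10
  ...#. -> #   bit 2 = 1  t=0,i=1
  ....# -> .   bit 1 = 0  t=1,i=12
  ..... -> #   bit 0 = 1  t=1,i=10
  bits 11101000011000000011100100100101 = 3898620197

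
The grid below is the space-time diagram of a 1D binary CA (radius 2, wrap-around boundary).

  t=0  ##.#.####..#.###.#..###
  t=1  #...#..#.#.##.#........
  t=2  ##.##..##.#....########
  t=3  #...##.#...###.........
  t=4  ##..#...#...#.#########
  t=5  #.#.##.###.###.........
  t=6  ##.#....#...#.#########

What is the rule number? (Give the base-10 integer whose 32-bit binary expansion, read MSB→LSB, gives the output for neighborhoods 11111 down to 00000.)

  [31] ##### => .  t=0,i=22
  [30] ####. => #  t=0,i=0
  [29] ###.# => .  t=0,i=1
  [28] ###.. => .  t=0,i=8
  [27] ##.## => .  t=2,i=2
  [26] ##.#. => .  t=0,i=2
  [25] ##..# => #  t=0,i=9
  [24] ##... => #  t=3,i=14
  [23] #.### => .  t=0,i=5
  [22] #.##. => .  t=1,i=11
  [21] #.#.# => .  t=0,i=3
  [20] #.#.. => .  t=0,i=17
  [19] #..## => .  t=0,i=19
  [18] #..#. => .  t=0,i=10
  [17] #...# => .  t=1,i=2
  [16] #.... => #  t=1,i=16
  [15] .#### => .  t=0,i=6
  [14] .###. => #  t=0,i=14
  [13] .##.# => .  t=1,i=12
  [12] .##.. => #  t=2,i=4
  [11] .#.## => #  t=0,i=4
  [10] .#.#. => #  t=1,i=8
  [9] .#..# => .  t=0,i=18
  [8] .#... => #  t=1,i=1
  [7] ..### => .  t=0,i=20
  [6] ..##. => #  t=2,i=7
  [5] ..#.# => #  t=0,i=11
  [4] ..#.. => #  t=1,i=0
  [3] ...## => .  t=2,i=14
  [2] ...#. => #  t=1,i=3
  [1] ....# => #  t=1,i=21
  [0] ..... => #  t=1,i=17
  bits 01000011000000010101110101110111 = 1124162935

1124162935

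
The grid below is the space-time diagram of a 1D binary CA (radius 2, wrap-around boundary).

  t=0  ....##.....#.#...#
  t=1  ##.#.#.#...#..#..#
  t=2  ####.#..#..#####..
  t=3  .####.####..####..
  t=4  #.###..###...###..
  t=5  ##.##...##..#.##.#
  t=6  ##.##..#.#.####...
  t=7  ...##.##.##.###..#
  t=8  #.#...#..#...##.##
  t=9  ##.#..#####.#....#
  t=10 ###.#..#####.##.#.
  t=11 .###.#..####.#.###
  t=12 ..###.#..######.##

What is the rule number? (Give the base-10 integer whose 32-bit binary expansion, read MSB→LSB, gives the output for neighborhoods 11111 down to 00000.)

  ##### -> #   bit 31 = 1  t=2,i=13
  ####. -> #   bit 30 = 1  t=2,i=2
  ###.# -> #   bit 29 = 1  t=1,i=1
  ###.. -> #   bit 28 = 1  t=2,i=15
  ##.## -> .   bit 27 = 0  t=3,i=5
  ##.#. -> #   bit 26 = 1  t=1,i=2
  ##..# -> .   bit 25 = 0  t=2,i=16
  ##... -> .   bit 24 = 0  t=0,i=6
  #.### -> .   bit 23 = 0  t=3,i=6
  #.##. -> #   bit 22 = 1  t=5,i=3
  #.#.# -> #   bit 21 = 1  t=1,i=3
  #.#.. -> .   bit 20 = 0  t=0,i=13
  #..## -> .   bit 19 = 0  t=1,i=16
  #..#. -> #   bit 18 = 1  t=1,i=13
  #...# -> .   bit 17 = 0  t=0,i=15
  #.... -> #   bit 16 = 1  t=0,i=1
  .#### -> #   bit 15 = 1  t=2,i=1
  .###. -> #   bit 14 = 1  t=1,i=0
  .##.# -> .   bit 13 = 0  t=5,i=15
  .##.. -> #   bit 12 = 1  t=0,i=5
  .#.## -> #   bit 11 = 1  t=4,i=1
  .#.#. -> .   bit 10 = 0  t=0,i=12
  .#..# -> #   bit 9 = 1  t=1,i=12
  .#... -> #   bit 8 = 1  t=0,i=0
  ..### -> .   bit 7 = 0  t=1,i=17
  ..##. -> .   bit 6 = 0  t=0,i=4
  ..#.# -> #   bit 5 = 1  t=0,i=11
  ..#.. -> #   bit 4 = 1  t=0,i=17
  ...## -> #   bit 3 = 1  t=0,i=3
  ...#. -> .   bit 2 = 0  t=0,i=10
  ....# -> .   bit 1 = 0  t=0,i=2
  ..... -> .   bit 0 = 0  t=0,i=8
  bits 11110100011001011101101100111000 = 4100315960

4100315960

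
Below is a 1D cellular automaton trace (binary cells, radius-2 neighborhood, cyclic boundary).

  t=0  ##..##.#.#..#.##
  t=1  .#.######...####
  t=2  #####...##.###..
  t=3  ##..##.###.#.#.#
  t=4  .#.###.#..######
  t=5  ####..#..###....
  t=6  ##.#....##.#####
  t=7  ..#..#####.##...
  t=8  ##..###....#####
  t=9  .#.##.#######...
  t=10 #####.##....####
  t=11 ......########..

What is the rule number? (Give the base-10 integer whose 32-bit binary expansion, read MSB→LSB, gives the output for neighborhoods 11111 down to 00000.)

367639791

  ##### -> .   bit 31 = 0  t=1,i=5
  ####. -> .   bit 30 = 0  t=0,i=0
  ###.# -> .   bit 29 = 0  t=1,i=15
  ###.. -> #   bit 28 = 1  t=0,i=1
  ##.## -> .   bit 27 = 0  t=2,i=10
  ##.#. -> #   bit 26 = 1  t=0,i=6
  ##..# -> .   bit 25 = 0  t=0,i=2
  ##... -> #   bit 24 = 1  t=1,i=9
  #.### -> #   bit 23 = 1  t=0,i=14
  #.##. -> #   bit 22 = 1  t=7,i=11
  #.#.# -> #   bit 21 = 1  t=0,i=7
  #.#.. -> .   bit 20 = 0  t=0,i=9
  #..## -> #   bit 19 = 1  t=0,i=3
  #..#. -> .   bit 18 = 0  t=0,i=11
  #...# -> .   bit 17 = 0  t=1,i=10
  #.... -> #   bit 16 = 1  t=5,i=13
  .#### -> #   bit 15 = 1  t=0,i=15
  .###. -> .   bit 14 = 0  t=2,i=12
  .##.# -> #   bit 13 = 1  t=0,i=5
  .##.. -> #   bit 12 = 1  t=7,i=12
  .#.## -> #   bit 11 = 1  t=0,i=13
  .#.#. -> #   bit 10 = 1  t=0,i=8
  .#..# -> .   bit 9 = 0  t=0,i=10
  .#... -> .   bit 8 = 0  t=6,i=4
  ..### -> #   bit 7 = 1  t=1,i=12
  ..##. -> #   bit 6 = 1  t=0,i=4
  ..#.# -> #   bit 5 = 1  t=0,i=12
  ..#.. -> .   bit 4 = 0  t=5,i=6
  ...## -> #   bit 3 = 1  t=1,i=11
  ...#. -> #   bit 2 = 1  t=7,i=1
  ....# -> #   bit 1 = 1  t=5,i=14
  ..... -> #   bit 0 = 1  t=7,i=15
  bits 00010101111010011011110011101111 = 367639791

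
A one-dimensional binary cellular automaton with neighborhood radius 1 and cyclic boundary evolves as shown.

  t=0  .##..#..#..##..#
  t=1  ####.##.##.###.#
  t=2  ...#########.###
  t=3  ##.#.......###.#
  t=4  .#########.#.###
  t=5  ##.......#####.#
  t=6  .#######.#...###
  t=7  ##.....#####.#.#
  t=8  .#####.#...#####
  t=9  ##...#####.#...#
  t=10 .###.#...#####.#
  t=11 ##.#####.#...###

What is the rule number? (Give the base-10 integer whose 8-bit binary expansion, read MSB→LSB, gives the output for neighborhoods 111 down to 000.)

125

  nb ###: next=.  (t=1,i=0, bit7=0)
  nb ##.: next=#  (t=0,i=2, bit6=1)
  nb #.#: next=#  (t=0,i=0, bit5=1)
  nb #..: next=#  (t=0,i=3, bit4=1)
  nb .##: next=#  (t=0,i=1, bit3=1)
  nb .#.: next=#  (t=0,i=5, bit2=1)
  nb ..#: next=.  (t=0,i=4, bit1=0)
  nb ...: next=#  (t=2,i=1, bit0=1)
  bits 01111101 = 125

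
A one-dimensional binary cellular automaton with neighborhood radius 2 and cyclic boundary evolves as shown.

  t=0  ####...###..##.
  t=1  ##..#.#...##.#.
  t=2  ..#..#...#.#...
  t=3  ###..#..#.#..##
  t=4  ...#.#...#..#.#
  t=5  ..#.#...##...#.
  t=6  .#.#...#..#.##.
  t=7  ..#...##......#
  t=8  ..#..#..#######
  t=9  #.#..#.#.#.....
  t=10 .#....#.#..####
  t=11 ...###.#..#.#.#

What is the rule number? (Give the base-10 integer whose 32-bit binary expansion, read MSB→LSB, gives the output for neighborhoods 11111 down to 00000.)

  [31] ##### => .  t=3,i=0
  [30] ####. => .  t=0,i=2
  [29] ###.# => #  t=10,i=14
  [28] ###.. => .  t=0,i=3
  [27] ##.## => .  t=0,i=14
  [26] ##.#. => .  t=1,i=12
  [25] ##..# => #  t=0,i=10
  [24] ##... => #  t=0,i=4
  [23] #.### => #  t=0,i=0
  [22] #.##. => .  t=1,i=0
  [21] #.#.# => .  t=1,i=13
  [20] #.#.. => .  t=1,i=6
  [19] #..## => #  t=0,i=11
  [18] #..#. => .  t=1,i=3
  [17] #...# => .  t=0,i=5
  [16] #.... => #  t=2,i=13
  [15] .#### => #  t=0,i=1
  [14] .###. => .  t=0,i=8
  [13] .##.# => #  t=0,i=13
  [12] .##.. => .  t=1,i=1
  [11] .#.## => .  t=1,i=14
  [10] .#.#. => #  t=1,i=5
  [9] .#..# => .  t=2,i=3
  [8] .#... => .  t=1,i=7
  [7] ..### => .  t=0,i=7
  [6] ..##. => .  t=0,i=12
  [5] ..#.# => .  t=1,i=4
  [4] ..#.. => #  t=2,i=2
  [3] ...## => #  t=0,i=6
  [2] ...#. => #  t=2,i=1
  [1] ....# => #  t=2,i=0
  [0] ..... => #  t=2,i=14
  bits 00100011100010011010010000011111 = 596223007

596223007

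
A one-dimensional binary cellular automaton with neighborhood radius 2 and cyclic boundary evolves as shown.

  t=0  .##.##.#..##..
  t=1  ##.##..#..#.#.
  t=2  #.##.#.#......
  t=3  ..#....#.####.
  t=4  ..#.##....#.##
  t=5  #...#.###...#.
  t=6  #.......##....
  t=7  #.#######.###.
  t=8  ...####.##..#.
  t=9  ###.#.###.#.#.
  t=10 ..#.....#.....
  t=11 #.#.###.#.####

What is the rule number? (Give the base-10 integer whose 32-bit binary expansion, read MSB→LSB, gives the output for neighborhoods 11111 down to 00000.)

3142680667

  nb #####: next=#  (t=7,i=4, bit31=1)
  nb ####.: next=.  (t=3,i=11, bit30=0)
  nb ###.#: next=#  (t=7,i=8, bit29=1)
  nb ###..: next=#  (t=3,i=12, bit28=1)
  nb ##.##: next=#  (t=0,i=3, bit27=1)
  nb ##.#.: next=.  (t=0,i=6, bit26=0)
  nb ##..#: next=#  (t=1,i=5, bit25=1)
  nb ##...: next=#  (t=0,i=12, bit24=1)
  nb #.###: next=.  (t=3,i=9, bit23=0)
  nb #.##.: next=#  (t=0,i=4, bit22=1)
  nb #.#.#: next=.  (t=1,i=12, bit21=0)
  nb #.#..: next=#  (t=0,i=7, bit20=1)
  nb #..##: next=.  (t=0,i=9, bit19=0)
  nb #..#.: next=.  (t=1,i=6, bit18=0)
  nb #...#: next=.  (t=0,i=13, bit17=0)
  nb #....: next=#  (t=2,i=9, bit16=1)
  nb .####: next=#  (t=3,i=10, bit15=1)
  nb .###.: next=.  (t=5,i=7, bit14=0)
  nb .##.#: next=.  (t=0,i=2, bit13=0)
  nb .##..: next=.  (t=0,i=11, bit12=0)
  nb .#.##: next=.  (t=1,i=13, bit11=0)
  nb .#.#.: next=.  (t=1,i=11, bit10=0)
  nb .#..#: next=.  (t=0,i=8, bit9=0)
  nb .#...: next=.  (t=2,i=8, bit8=0)
  nb ..###: next=.  (t=8,i=3, bit7=0)
  nb ..##.: next=#  (t=0,i=1, bit6=1)
  nb ..#.#: next=.  (t=1,i=10, bit5=0)
  nb ..#..: next=#  (t=1,i=7, bit4=1)
  nb ...##: next=#  (t=0,i=0, bit3=1)
  nb ...#.: next=.  (t=2,i=13, bit2=0)
  nb ....#: next=#  (t=2,i=12, bit1=1)
  nb .....: next=#  (t=2,i=10, bit0=1)
  bits 10111011010100011000000001011011 = 3142680667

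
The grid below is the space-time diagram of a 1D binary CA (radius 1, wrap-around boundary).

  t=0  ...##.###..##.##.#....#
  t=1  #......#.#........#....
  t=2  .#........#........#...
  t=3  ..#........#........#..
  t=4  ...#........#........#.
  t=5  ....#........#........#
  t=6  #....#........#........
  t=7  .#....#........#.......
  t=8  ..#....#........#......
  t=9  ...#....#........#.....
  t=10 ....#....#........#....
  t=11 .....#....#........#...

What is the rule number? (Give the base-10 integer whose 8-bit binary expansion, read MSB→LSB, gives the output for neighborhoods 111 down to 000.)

  ###|#  b7=1 t=0,i=7
  ##.|.  b6=0 t=0,i=4
  #.#|.  b5=0 t=0,i=5
  #..|#  b4=1 t=0,i=0
  .##|.  b3=0 t=0,i=3
  .#.|.  b2=0 t=0,i=17
  ..#|.  b1=0 t=0,i=2
  ...|.  b0=0 t=0,i=1
  bits 10010000 = 144

144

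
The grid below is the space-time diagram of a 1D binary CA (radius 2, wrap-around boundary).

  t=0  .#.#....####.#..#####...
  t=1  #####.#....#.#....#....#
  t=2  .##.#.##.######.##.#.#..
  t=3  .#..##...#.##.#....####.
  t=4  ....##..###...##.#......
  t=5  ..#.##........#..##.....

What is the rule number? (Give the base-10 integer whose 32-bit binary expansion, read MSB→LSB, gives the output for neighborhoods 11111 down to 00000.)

2695896422

  #####|#  b31=1 t=0,i=18
  ####.|.  b30=0 t=0,i=10
  ###.#|#  b29=1 t=0,i=11
  ###..|.  b28=0 t=0,i=20
  ##.##|.  b27=0 t=2,i=8
  ##.#.|.  b26=0 t=0,i=12
  ##..#|.  b25=0 t=3,i=23
  ##...|.  b24=0 t=0,i=21
  #.###|#  b23=1 t=2,i=9
  #.##.|.  b22=0 t=2,i=6
  #.#.#|#  b21=1 t=2,i=4
  #.#..|#  b20=1 t=0,i=3
  #..##|.  b19=0 t=0,i=15
  #..#.|.  b18=0 t=3,i=0
  #...#|.  b17=0 t=2,i=23
  #....|.  b16=0 t=0,i=5
  .####|.  b15=0 t=0,i=9
  .###.|.  b14=0 t=4,i=9
  .##.#|.  b13=0 t=2,i=2
  .##..|#  b12=1 t=3,i=5
  .#.##|#  b11=1 t=2,i=5
  .#.#.|#  b10=1 t=0,i=2
  .#..#|.  b9=0 t=0,i=14
  .#...|#  b8=1 t=0,i=4
  ..###|.  b7=0 t=0,i=8
  ..##.|#  b6=1 t=2,i=1
  ..#.#|#  b5=1 t=0,i=1
  ..#..|.  b4=0 t=1,i=18
  ...##|.  b3=0 t=0,i=7
  ...#.|#  b2=1 t=0,i=0
  ....#|#  b1=1 t=0,i=6
  .....|.  b0=0 t=4,i=0
  bits 10100000101100000001110101100110 = 2695896422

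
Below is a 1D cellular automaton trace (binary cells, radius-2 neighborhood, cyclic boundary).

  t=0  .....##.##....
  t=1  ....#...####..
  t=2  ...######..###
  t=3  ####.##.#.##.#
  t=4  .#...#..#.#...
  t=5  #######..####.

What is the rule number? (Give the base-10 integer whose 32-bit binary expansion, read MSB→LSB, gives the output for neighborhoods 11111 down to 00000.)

2440763292

  #####|#  b31=1 t=2,i=5
  ####.|.  b30=0 t=1,i=10
  ###.#|.  b29=0 t=3,i=3
  ###..|#  b28=1 t=1,i=11
  ##.##|.  b27=0 t=0,i=7
  ##.#.|.  b26=0 t=3,i=7
  ##..#|.  b25=0 t=2,i=9
  ##...|#  b24=1 t=0,i=10
  #.###|.  b23=0 t=3,i=13
  #.##.|#  b22=1 t=0,i=8
  #.#.#|#  b21=1 t=3,i=8
  #.#..|#  b20=1 t=4,i=10
  #..##|#  b19=1 t=2,i=10
  #..#.|.  b18=0 t=4,i=7
  #...#|#  b17=1 t=1,i=6
  #....|#  b16=1 t=0,i=11
  .####|.  b15=0 t=1,i=9
  .###.|.  b14=0 t=2,i=12
  .##.#|.  b13=0 t=0,i=6
  .##..|#  b12=1 t=0,i=9
  .#.##|.  b11=0 t=3,i=9
  .#.#.|#  b10=1 t=4,i=9
  .#..#|#  b9=1 t=4,i=6
  .#...|#  b8=1 t=1,i=5
  ..###|#  b7=1 t=1,i=8
  ..##.|.  b6=0 t=0,i=5
  ..#.#|.  b5=0 t=4,i=8
  ..#..|#  b4=1 t=1,i=4
  ...##|#  b3=1 t=0,i=4
  ...#.|#  b2=1 t=1,i=3
  ....#|.  b1=0 t=0,i=3
  .....|.  b0=0 t=0,i=0
  bits 10010001011110110001011110011100 = 2440763292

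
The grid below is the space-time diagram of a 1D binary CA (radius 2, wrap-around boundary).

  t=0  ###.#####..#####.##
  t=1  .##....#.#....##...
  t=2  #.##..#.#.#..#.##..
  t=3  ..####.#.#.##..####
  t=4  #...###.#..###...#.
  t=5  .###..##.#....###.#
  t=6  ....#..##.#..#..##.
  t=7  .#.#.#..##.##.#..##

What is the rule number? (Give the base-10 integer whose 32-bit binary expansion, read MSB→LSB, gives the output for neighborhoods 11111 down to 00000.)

1732654861

  nb #####: next=.  (t=0,i=0, bit31=0)
  nb ####.: next=#  (t=0,i=1, bit30=1)
  nb ###.#: next=#  (t=0,i=2, bit29=1)
  nb ###..: next=.  (t=0,i=8, bit28=0)
  nb ##.##: next=.  (t=0,i=3, bit27=0)
  nb ##.#.: next=#  (t=3,i=6, bit26=1)
  nb ##..#: next=#  (t=0,i=9, bit25=1)
  nb ##...: next=#  (t=1,i=3, bit24=1)
  nb #.###: next=.  (t=0,i=4, bit23=0)
  nb #.##.: next=#  (t=2,i=2, bit22=1)
  nb #.#.#: next=.  (t=2,i=8, bit21=0)
  nb #.#..: next=.  (t=1,i=9, bit20=0)
  nb #..##: next=.  (t=0,i=10, bit19=0)
  nb #..#.: next=#  (t=2,i=5, bit18=1)
  nb #...#: next=#  (t=4,i=2, bit17=1)
  nb #....: next=.  (t=1,i=4, bit16=0)
  nb .####: next=.  (t=0,i=5, bit15=0)
  nb .###.: next=.  (t=4,i=5, bit14=0)
  nb .##.#: next=#  (t=5,i=7, bit13=1)
  nb .##..: next=#  (t=1,i=2, bit12=1)
  nb .#.##: next=.  (t=2,i=1, bit11=0)
  nb .#.#.: next=#  (t=1,i=8, bit10=1)
  nb .#..#: next=#  (t=2,i=11, bit9=1)
  nb .#...: next=#  (t=1,i=10, bit8=1)
  nb ..###: next=.  (t=0,i=11, bit7=0)
  nb ..##.: next=.  (t=1,i=1, bit6=0)
  nb ..#.#: next=.  (t=1,i=7, bit5=0)
  nb ..#..: next=.  (t=6,i=4, bit4=0)
  nb ...##: next=#  (t=1,i=0, bit3=1)
  nb ...#.: next=#  (t=1,i=6, bit2=1)
  nb ....#: next=.  (t=1,i=5, bit1=0)
  nb .....: next=#  (t=6,i=1, bit0=1)
  bits 01100111010001100011011100001101 = 1732654861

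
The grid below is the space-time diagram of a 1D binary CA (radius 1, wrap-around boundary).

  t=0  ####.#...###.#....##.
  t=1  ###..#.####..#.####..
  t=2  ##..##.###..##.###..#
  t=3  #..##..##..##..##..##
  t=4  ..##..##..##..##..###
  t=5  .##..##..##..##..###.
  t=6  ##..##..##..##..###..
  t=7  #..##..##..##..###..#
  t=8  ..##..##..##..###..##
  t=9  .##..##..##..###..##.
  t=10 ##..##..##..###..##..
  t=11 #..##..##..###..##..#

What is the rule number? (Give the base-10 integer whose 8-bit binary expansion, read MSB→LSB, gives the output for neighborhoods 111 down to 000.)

143

  ###|#  b7=1 t=0,i=1
  ##.|.  b6=0 t=0,i=3
  #.#|.  b5=0 t=0,i=4
  #..|.  b4=0 t=0,i=6
  .##|#  b3=1 t=0,i=0
  .#.|#  b2=1 t=0,i=5
  ..#|#  b1=1 t=0,i=8
  ...|#  b0=1 t=0,i=7
  bits 10001111 = 143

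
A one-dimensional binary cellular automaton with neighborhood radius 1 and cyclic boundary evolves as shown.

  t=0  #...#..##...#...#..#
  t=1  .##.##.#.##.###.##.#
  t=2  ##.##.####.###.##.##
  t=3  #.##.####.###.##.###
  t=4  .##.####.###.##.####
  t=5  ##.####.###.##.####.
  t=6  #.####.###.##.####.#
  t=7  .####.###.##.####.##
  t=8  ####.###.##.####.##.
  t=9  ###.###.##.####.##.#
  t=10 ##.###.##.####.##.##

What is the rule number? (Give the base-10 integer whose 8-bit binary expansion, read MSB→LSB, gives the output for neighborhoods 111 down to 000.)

189

  ###|#  b7=1 t=1,i=13
  ##.|.  b6=0 t=0,i=0
  #.#|#  b5=1 t=1,i=0
  #..|#  b4=1 t=0,i=1
  .##|#  b3=1 t=0,i=7
  .#.|#  b2=1 t=0,i=4
  ..#|.  b1=0 t=0,i=3
  ...|#  b0=1 t=0,i=2
  bits 10111101 = 189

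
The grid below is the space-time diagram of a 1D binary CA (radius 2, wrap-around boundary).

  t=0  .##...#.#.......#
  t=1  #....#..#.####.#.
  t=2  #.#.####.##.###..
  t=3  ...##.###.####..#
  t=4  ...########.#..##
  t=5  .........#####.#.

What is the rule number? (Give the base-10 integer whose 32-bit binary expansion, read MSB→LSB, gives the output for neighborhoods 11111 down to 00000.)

1821731413

  #####|.  b31=0 t=4,i=5
  ####.|#  b30=1 t=1,i=12
  ###.#|#  b29=1 t=1,i=13
  ###..|.  b28=0 t=2,i=14
  ##.##|#  b27=1 t=2,i=8
  ##.#.|#  b26=1 t=1,i=14
  ##..#|.  b25=0 t=2,i=15
  ##...|.  b24=0 t=0,i=3
  #.###|#  b23=1 t=1,i=10
  #.##.|.  b22=0 t=0,i=1
  #.#.#|.  b21=0 t=1,i=15
  #.#..|#  b20=1 t=0,i=8
  #..##|.  b19=0 t=4,i=14
  #..#.|#  b18=1 t=1,i=7
  #...#|.  b17=0 t=0,i=4
  #....|#  b16=1 t=0,i=10
  .####|.  b15=0 t=1,i=11
  .###.|#  b14=1 t=2,i=13
  .##.#|#  b13=1 t=2,i=10
  .##..|.  b12=0 t=0,i=2
  .#.##|#  b11=1 t=0,i=0
  .#.#.|.  b10=0 t=0,i=7
  .#..#|#  b9=1 t=1,i=6
  .#...|.  b8=0 t=0,i=9
  ..###|.  b7=0 t=4,i=3
  ..##.|#  b6=1 t=3,i=3
  ..#.#|.  b5=0 t=0,i=6
  ..#..|#  b4=1 t=1,i=5
  ...##|.  b3=0 t=3,i=2
  ...#.|#  b2=1 t=0,i=5
  ....#|.  b1=0 t=0,i=14
  .....|#  b0=1 t=0,i=11
  bits 01101100100101010110101001010101 = 1821731413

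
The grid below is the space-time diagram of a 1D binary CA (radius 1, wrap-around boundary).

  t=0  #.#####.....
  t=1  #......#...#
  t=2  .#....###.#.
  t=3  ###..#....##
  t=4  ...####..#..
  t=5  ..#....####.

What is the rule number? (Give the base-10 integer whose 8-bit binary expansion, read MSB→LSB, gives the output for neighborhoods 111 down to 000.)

  [7] ### => .  t=0,i=3
  [6] ##. => .  t=0,i=6
  [5] #.# => .  t=0,i=1
  [4] #.. => #  t=0,i=7
  [3] .## => .  t=0,i=2
  [2] .#. => #  t=0,i=0
  [1] ..# => #  t=0,i=11
  [0] ... => .  t=0,i=8
  bits 00010110 = 22

22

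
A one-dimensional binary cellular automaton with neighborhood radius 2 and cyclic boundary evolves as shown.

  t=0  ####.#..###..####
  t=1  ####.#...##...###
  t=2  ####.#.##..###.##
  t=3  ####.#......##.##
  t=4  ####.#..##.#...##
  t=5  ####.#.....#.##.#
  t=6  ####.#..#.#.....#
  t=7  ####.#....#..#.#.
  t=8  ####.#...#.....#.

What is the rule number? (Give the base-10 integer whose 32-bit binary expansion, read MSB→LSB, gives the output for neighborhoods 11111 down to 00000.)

4055023629

  [31] ##### => #  t=0,i=0
  [30] ####. => #  t=0,i=2
  [29] ###.# => #  t=0,i=3
  [28] ###.. => #  t=0,i=10
  [27] ##.## => .  t=2,i=14
  [26] ##.#. => .  t=0,i=4
  [25] ##..# => .  t=0,i=11
  [24] ##... => #  t=1,i=11
  [23] #.### => #  t=2,i=15
  [22] #.##. => .  t=2,i=7
  [21] #.#.# => #  t=2,i=5
  [20] #.#.. => #  t=0,i=5
  [19] #..## => .  t=0,i=7
  [18] #..#. => .  t=6,i=7
  [17] #...# => #  t=1,i=7
  [16] #.... => .  t=3,i=7
  [15] .#### => #  t=0,i=14
  [14] .###. => #  t=0,i=9
  [13] .##.# => .  t=3,i=13
  [12] .##.. => .  t=1,i=10
  [11] .#.## => .  t=2,i=6
  [10] .#.#. => .  t=6,i=9
  [9] .#..# => .  t=0,i=6
  [8] .#... => .  t=1,i=6
  [7] ..### => .  t=0,i=8
  [6] ..##. => .  t=1,i=9
  [5] ..#.# => .  t=5,i=11
  [4] ..#.. => .  t=7,i=10
  [3] ...## => #  t=1,i=8
  [2] ...#. => #  t=5,i=10
  [1] ....# => .  t=3,i=10
  [0] ..... => #  t=3,i=8
  bits 11110001101100101100000000001101 = 4055023629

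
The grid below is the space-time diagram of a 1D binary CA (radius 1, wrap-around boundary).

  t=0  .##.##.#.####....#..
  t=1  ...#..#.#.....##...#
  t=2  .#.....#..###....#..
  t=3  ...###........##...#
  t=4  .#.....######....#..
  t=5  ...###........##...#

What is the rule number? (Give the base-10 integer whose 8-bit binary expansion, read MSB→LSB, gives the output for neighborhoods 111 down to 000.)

33

  [7] ### => .  t=0,i=10
  [6] ##. => .  t=0,i=2
  [5] #.# => #  t=0,i=3
  [4] #.. => .  t=0,i=13
  [3] .## => .  t=0,i=1
  [2] .#. => .  t=0,i=7
  [1] ..# => .  t=0,i=0
  [0] ... => #  t=0,i=14
  bits 00100001 = 33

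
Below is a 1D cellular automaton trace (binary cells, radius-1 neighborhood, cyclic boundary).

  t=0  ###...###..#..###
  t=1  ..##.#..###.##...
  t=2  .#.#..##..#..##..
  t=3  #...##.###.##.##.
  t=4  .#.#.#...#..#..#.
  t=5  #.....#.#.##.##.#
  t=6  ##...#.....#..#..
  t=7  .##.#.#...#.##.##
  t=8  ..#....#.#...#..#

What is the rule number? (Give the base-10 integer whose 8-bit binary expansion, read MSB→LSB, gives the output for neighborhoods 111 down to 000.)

82

  nb ###: next=.  (t=0,i=0, bit7=0)
  nb ##.: next=#  (t=0,i=2, bit6=1)
  nb #.#: next=.  (t=1,i=4, bit5=0)
  nb #..: next=#  (t=0,i=3, bit4=1)
  nb .##: next=.  (t=0,i=6, bit3=0)
  nb .#.: next=.  (t=0,i=11, bit2=0)
  nb ..#: next=#  (t=0,i=5, bit1=1)
  nb ...: next=.  (t=0,i=4, bit0=0)
  bits 01010010 = 82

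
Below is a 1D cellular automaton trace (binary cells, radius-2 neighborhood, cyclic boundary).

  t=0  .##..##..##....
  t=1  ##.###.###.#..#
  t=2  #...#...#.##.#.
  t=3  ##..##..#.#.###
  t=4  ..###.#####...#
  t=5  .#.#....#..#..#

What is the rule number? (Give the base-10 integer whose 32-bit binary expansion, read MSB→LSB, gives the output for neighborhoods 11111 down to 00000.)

  ##### -> #   bit 31 = 1  t=3,i=14
  ####. -> .   bit 30 = 0  t=3,i=0
  ###.# -> .   bit 29 = 0  t=1,i=1
  ###.. -> .   bit 28 = 0  t=3,i=1
  ##.## -> .   bit 27 = 0  t=1,i=2
  ##.#. -> #   bit 26 = 1  t=1,i=10
  ##..# -> #   bit 25 = 1  t=0,i=3
  ##... -> #   bit 24 = 1  t=0,i=11
  #.### -> .   bit 23 = 0  t=1,i=3
  #.##. -> #   bit 22 = 1  t=2,i=10
  #.#.# -> #   bit 21 = 1  t=2,i=13
  #.#.. -> #   bit 20 = 1  t=1,i=11
  #..## -> #   bit 19 = 1  t=0,i=4
  #..#. -> #   bit 18 = 1  t=3,i=7
  #...# -> .   bit 17 = 0  t=2,i=2
  #.... -> .   bit 16 = 0  t=0,i=12
  .#### -> .   bit 15 = 0  t=3,i=13
  .###. -> #   bit 14 = 1  t=1,i=0
  .##.# -> .   bit 13 = 0  t=2,i=11
  .##.. -> .   bit 12 = 0  t=0,i=2
  .#.## -> .   bit 11 = 0  t=2,i=9
  .#.#. -> #   bit 10 = 1  t=2,i=14
  .#..# -> .   bit 9 = 0  t=1,i=12
  .#... -> #   bit 8 = 1  t=2,i=1
  ..### -> .   bit 7 = 0  t=1,i=14
  ..##. -> #   bit 6 = 1  t=0,i=1
  ..#.# -> #   bit 5 = 1  t=2,i=8
  ..#.. -> #   bit 4 = 1  t=2,i=4
  ...## -> #   bit 3 = 1  t=0,i=0
  ...#. -> .   bit 2 = 0  t=2,i=3
  ....# -> #   bit 1 = 1  t=0,i=14
  ..... -> .   bit 0 = 0  t=0,i=13
  bits 10000111011111000100010101111010 = 2273068410

2273068410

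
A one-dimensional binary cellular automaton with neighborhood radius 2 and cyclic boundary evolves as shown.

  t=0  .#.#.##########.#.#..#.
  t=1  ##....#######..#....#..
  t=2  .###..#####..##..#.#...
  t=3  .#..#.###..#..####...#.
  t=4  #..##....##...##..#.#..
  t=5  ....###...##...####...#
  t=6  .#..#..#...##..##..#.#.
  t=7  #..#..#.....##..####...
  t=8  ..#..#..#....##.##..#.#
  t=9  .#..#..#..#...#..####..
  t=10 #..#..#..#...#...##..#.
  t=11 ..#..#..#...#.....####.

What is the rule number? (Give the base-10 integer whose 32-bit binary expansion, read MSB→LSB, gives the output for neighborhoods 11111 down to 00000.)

2265297060

  #####|#  b31=1 t=0,i=7
  ####.|.  b30=0 t=0,i=13
  ###.#|.  b29=0 t=0,i=14
  ###..|.  b28=0 t=1,i=12
  ##.##|.  b27=0 t=8,i=15
  ##.#.|#  b26=1 t=0,i=15
  ##..#|#  b25=1 t=1,i=13
  ##...|#  b24=1 t=1,i=2
  #.###|.  b23=0 t=0,i=5
  #.##.|.  b22=0 t=8,i=16
  #.#.#|.  b21=0 t=0,i=3
  #.#..|.  b20=0 t=0,i=18
  #..##|.  b19=0 t=1,i=22
  #..#.|#  b18=1 t=0,i=0
  #...#|.  b17=0 t=3,i=19
  #....|#  b16=1 t=1,i=3
  .####|#  b15=1 t=0,i=6
  .###.|.  b14=0 t=2,i=2
  .##.#|#  b13=1 t=8,i=14
  .##..|#  b12=1 t=1,i=1
  .#.##|.  b11=0 t=0,i=4
  .#.#.|.  b10=0 t=0,i=2
  .#..#|.  b9=0 t=0,i=19
  .#...|.  b8=0 t=1,i=16
  ..###|#  b7=1 t=1,i=6
  ..##.|.  b6=0 t=1,i=0
  ..#.#|#  b5=1 t=0,i=1
  ..#..|.  b4=0 t=0,i=21
  ...##|.  b3=0 t=1,i=5
  ...#.|#  b2=1 t=1,i=19
  ....#|.  b1=0 t=1,i=4
  .....|.  b0=0 t=7,i=9
  bits 10000111000001011011000010100100 = 2265297060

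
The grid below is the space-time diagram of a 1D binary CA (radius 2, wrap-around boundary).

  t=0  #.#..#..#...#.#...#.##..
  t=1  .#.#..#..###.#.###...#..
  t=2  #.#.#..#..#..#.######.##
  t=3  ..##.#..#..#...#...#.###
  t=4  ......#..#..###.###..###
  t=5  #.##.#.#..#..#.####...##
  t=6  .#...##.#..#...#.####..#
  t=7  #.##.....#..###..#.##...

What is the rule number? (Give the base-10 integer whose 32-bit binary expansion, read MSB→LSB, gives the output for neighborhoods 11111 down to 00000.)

1503811333

  #####|.  b31=0 t=2,i=17
  ####.|#  b30=1 t=2,i=19
  ###.#|.  b29=0 t=1,i=11
  ###..|#  b28=1 t=1,i=17
  ##.##|#  b27=1 t=2,i=21
  ##.#.|.  b26=0 t=1,i=12
  ##..#|.  b25=0 t=0,i=22
  ##...|#  b24=1 t=1,i=18
  #.###|#  b23=1 t=1,i=15
  #.##.|.  b22=0 t=0,i=20
  #.#.#|#  b21=1 t=1,i=13
  #.#..|.  b20=0 t=0,i=2
  #..##|.  b19=0 t=1,i=8
  #..#.|.  b18=0 t=0,i=4
  #...#|#  b17=1 t=0,i=10
  #....|.  b16=0 t=4,i=1
  .####|.  b15=0 t=2,i=16
  .###.|#  b14=1 t=1,i=10
  .##.#|.  b13=0 t=3,i=3
  .##..|#  b12=1 t=0,i=21
  .#.##|.  b11=0 t=0,i=19
  .#.#.|#  b10=1 t=0,i=1
  .#..#|#  b9=1 t=0,i=3
  .#...|#  b8=1 t=0,i=9
  ..###|.  b7=0 t=1,i=9
  ..##.|.  b6=0 t=3,i=2
  ..#.#|.  b5=0 t=0,i=0
  ..#..|.  b4=0 t=0,i=5
  ...##|.  b3=0 t=5,i=21
  ...#.|#  b2=1 t=0,i=11
  ....#|.  b1=0 t=4,i=4
  .....|#  b0=1 t=4,i=2
  bits 01011001101000100101011100000101 = 1503811333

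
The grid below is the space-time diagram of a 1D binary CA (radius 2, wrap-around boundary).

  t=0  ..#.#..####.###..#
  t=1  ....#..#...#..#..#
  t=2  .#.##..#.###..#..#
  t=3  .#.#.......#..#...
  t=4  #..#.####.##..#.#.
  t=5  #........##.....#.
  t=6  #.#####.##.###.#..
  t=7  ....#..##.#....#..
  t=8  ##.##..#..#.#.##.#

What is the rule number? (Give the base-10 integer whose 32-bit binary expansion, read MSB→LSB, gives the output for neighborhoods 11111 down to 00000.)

  #####|#  b31=1 t=6,i=4
  ####.|.  b30=0 t=0,i=9
  ###.#|.  b29=0 t=0,i=10
  ###..|#  b28=1 t=0,i=14
  ##.##|#  b27=1 t=0,i=11
  ##.#.|.  b26=0 t=6,i=14
  ##..#|.  b25=0 t=0,i=15
  ##...|#  b24=1 t=5,i=11
  #.###|.  b23=0 t=0,i=12
  #.##.|#  b22=1 t=2,i=3
  #.#.#|#  b21=1 t=2,i=1
  #.#..|#  b20=1 t=0,i=4
  #..##|.  b19=0 t=0,i=6
  #..#.|.  b18=0 t=0,i=1
  #...#|#  b17=1 t=1,i=9
  #....|#  b16=1 t=1,i=1
  .####|.  b15=0 t=0,i=8
  .###.|.  b14=0 t=0,i=13
  .##.#|.  b13=0 t=6,i=9
  .##..|.  b12=0 t=2,i=4
  .#.##|.  b11=0 t=2,i=2
  .#.#.|.  b10=0 t=0,i=3
  .#..#|.  b9=0 t=0,i=0
  .#...|.  b8=0 t=1,i=0
  ..###|#  b7=1 t=0,i=7
  ..##.|#  b6=1 t=5,i=9
  ..#.#|.  b5=0 t=0,i=2
  ..#..|#  b4=1 t=0,i=17
  ...##|#  b3=1 t=5,i=8
  ...#.|#  b2=1 t=1,i=3
  ....#|.  b1=0 t=1,i=2
  .....|#  b0=1 t=3,i=6
  bits 10011001011100110000000011011101 = 2574450909

2574450909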